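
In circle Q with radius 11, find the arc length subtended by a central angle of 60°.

Arc length = 2π(11)(1/6) = 11*pi/3

11*pi/3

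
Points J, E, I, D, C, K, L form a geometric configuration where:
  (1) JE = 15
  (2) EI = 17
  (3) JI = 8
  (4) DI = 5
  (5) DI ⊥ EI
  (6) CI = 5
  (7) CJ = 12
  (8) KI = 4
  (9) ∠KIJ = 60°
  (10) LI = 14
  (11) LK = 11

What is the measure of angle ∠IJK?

Step 1: By the law of cosines on triangle JIK: JK² = 8² + 4² − 2·8·4·cos(60°) = 48, so JK = 4·√3.
Step 2: By the inverse law of cosines on triangle IJK: cos(∠IJK) = (8² + (4·√3)² − 4²) / (2·8·4·√3) = 96/110.85 = 0.866, so ∠IJK = 30°.

Therefore, the measure of angle ∠IJK = 30°.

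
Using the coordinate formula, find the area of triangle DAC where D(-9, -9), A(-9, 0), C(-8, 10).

Using the Shoelace formula for a triangle:
Area = (1/2)|x0(y1 - y2) + x1(y2 - y0) + x2(y0 - y1)|
Area = (1/2)|-9(0 - 10) + -9(10 - -9) + -8(-9 - 0)|
Area = (1/2)|90 + -171 + 72|
Area = (1/2)|-9|
Area = (1/2)(9)
Area = 9/2

9/2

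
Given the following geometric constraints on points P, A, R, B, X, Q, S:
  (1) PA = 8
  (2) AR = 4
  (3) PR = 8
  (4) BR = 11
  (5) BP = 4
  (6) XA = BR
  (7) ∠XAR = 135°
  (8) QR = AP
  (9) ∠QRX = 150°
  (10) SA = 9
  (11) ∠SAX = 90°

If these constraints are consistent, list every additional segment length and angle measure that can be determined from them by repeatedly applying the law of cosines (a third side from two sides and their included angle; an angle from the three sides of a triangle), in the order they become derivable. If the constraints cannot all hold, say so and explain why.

The constraints are consistent. Derivable facts, in order:
After 1 step:
- RX ≈ 14.11
- XS ≈ 14.21
- ∠APR = 28.96°
- ∠ARP = 75.52°
- ∠BPR = 129.84°
- ∠BRP = 16.21°
- ∠PAR = 75.52°
- ∠PBR = 33.95°
After 2 steps:
- XQ ≈ 21.42
- ∠ARX = 33.44°
- ∠ASX = 50.71°
- ∠AXR = 11.56°
- ∠AXS = 39.29°
After 3 steps:
- ∠QXR = 10.76°
- ∠RQX = 19.24°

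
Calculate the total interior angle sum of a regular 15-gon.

The sum of interior angles of an n-sided polygon is (n - 2) * 180.
For n = 15: (15 - 2) * 180 = 13 * 180 = 2340 degrees.

2340 degrees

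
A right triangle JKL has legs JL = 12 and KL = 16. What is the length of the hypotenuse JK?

JK = sqrt(12^2 + 16^2) = sqrt(400) = 20

20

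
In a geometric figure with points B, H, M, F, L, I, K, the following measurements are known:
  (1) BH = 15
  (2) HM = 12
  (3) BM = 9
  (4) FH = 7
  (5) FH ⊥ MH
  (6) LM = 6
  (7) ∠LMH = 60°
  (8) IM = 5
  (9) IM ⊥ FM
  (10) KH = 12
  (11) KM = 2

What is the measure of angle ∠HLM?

Step 1: By the law of cosines on triangle LMH: LH² = 6² + 12² − 2·6·12·cos(60°) = 108, so LH = 6·√3.
Step 2: By the inverse law of cosines on triangle HLM: cos(∠HLM) = ((6·√3)² + 6² − 12²) / (2·6·√3·6) = 0/124.71 = 0, so ∠HLM = 90°.

Therefore, the measure of angle ∠HLM = 90°.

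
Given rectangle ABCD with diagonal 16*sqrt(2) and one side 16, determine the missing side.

Using the Pythagorean theorem: d^2 = a^2 + b^2
b^2 = d^2 - a^2
b^2 = 512 - 256
b^2 = 256
b = sqrt(256) = 16

16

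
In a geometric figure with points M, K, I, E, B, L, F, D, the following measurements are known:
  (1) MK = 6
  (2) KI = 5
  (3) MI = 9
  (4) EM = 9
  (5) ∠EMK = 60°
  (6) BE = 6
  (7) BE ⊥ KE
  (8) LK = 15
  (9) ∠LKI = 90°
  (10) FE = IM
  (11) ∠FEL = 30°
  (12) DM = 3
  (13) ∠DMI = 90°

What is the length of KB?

Step 1: By the law of cosines on triangle EMK: EK² = 9² + 6² − 2·9·6·cos(60°) = 63, so EK = 3·√7.
Step 2: By the law of cosines on triangle KEB: KB² = (3·√7)² + 6² − 2·3·√7·6·cos(90°) = 99, so KB = 3·√11.

Therefore, the length of KB = 3·√11.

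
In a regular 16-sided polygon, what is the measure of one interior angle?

Each interior angle of a regular n-gon is (n - 2) * 180 / n.
For n = 16: (16 - 2) * 180 / 16 = 2520/16 = 315/2 degrees.

315/2 degrees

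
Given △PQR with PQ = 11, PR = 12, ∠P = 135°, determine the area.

Area = (1/2)(11)(12) sin(135°) = (1/2)(11)(12)(sqrt(2)/2) = 33*sqrt(2)

33*sqrt(2)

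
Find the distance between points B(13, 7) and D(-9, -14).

d = sqrt((-22)^2 + (-21)^2) = sqrt(925) = 5*sqrt(37)

5*sqrt(37)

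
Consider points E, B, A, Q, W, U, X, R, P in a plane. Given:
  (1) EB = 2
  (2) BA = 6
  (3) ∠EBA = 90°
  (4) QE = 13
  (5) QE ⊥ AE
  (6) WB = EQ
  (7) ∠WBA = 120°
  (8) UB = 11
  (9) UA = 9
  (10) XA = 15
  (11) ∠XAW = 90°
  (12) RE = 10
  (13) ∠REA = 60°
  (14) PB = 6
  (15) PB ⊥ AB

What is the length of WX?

From the given relations: WB = EQ = 13.
Step 1: By the law of cosines on triangle ABW: AW² = 6² + 13² − 2·6·13·cos(120°) = 283, so AW ≈ 16.82.
Step 2: By the law of cosines on triangle WAX: WX² = 16.82² + 15² − 2·16.82·15·cos(90°) = 508, so WX = 2·√127.

Therefore, the length of WX = 2·√127.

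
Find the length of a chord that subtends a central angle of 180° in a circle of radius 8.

Drop a perpendicular from the center to the chord, bisecting both the chord and the central angle.
Each half-chord = r sin(θ/2) = 8 sin(90°).
The full chord = 2 × 8 × sin(90°) = 16.

16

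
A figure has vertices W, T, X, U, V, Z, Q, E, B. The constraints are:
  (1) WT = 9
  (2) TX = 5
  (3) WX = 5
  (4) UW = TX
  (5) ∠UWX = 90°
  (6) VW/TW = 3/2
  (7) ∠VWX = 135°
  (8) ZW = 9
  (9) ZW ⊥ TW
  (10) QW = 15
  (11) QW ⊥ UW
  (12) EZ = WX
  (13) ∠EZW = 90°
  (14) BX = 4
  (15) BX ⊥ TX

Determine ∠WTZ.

Step 1: By the law of cosines on triangle TWZ: TZ² = 9² + 9² − 2·9·9·cos(90°) = 162, so TZ = 9·√2.
Step 2: By the inverse law of cosines on triangle WTZ: cos(∠WTZ) = (9² + (9·√2)² − 9²) / (2·9·9·√2) = 162/229.1 = 0.7071, so ∠WTZ = 45°.

Therefore, the measure of angle ∠WTZ = 45°.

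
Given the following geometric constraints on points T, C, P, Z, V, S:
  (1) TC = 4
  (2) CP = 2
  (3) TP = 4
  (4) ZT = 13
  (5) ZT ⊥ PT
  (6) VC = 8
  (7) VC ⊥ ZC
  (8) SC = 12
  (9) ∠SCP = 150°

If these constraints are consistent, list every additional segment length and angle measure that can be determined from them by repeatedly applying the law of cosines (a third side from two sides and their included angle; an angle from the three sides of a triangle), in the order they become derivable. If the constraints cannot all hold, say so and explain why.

The constraints are consistent. Derivable facts, in order:
After 1 step:
- PS ≈ 13.77
- PZ = √185
- ∠CPT = 75.52°
- ∠CTP = 28.96°
- ∠PCT = 75.52°
After 2 steps:
- ∠CPS = 25.83°
- ∠CSP = 4.17°
- ∠PZT = 17.1°
- ∠TPZ = 72.9°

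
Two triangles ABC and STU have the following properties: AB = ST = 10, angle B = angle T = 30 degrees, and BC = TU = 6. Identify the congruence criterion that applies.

Consider the given information: AB = ST = 10, angle B = angle T = 30 degrees, and BC = TU = 6
This is not ASA or HL: ASA requires two angles and the side between them. HL only applies to right triangles with matching hypotenuse and leg.
The correct criterion is SAS. Two pairs of corresponding sides and the included angle are equal (Side-Angle-Side).

SAS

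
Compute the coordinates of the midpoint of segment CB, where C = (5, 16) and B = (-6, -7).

The midpoint is the average of the coordinates:
x: (5 + -6)/2 = -1/2
y: (16 + -7)/2 = 9/2
Midpoint = (-1/2, 9/2)

(-1/2, 9/2)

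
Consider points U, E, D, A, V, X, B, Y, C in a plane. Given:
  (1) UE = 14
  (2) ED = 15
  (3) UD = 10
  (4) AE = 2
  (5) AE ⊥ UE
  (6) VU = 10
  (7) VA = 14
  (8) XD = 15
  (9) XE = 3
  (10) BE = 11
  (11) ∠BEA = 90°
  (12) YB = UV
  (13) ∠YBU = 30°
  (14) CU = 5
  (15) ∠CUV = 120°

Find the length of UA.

Step 1: By the law of cosines on triangle UEA: UA² = 14² + 2² − 2·14·2·cos(90°) = 200, so UA = 10·√2.

Therefore, the length of UA = 10·√2.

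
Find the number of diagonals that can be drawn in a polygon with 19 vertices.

The number of diagonals in an n-gon is n(n - 3)/2.
For n = 19: 19(19 - 3)/2 = 19 × 16 / 2 = 152.

152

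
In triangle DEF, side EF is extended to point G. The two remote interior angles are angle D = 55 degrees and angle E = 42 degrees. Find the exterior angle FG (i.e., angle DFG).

By the exterior angle theorem, an exterior angle of a triangle equals the sum of the two remote interior angles.
Exterior angle = angle D + angle E
Exterior angle = 55 + 42 = 97 degrees

97 degrees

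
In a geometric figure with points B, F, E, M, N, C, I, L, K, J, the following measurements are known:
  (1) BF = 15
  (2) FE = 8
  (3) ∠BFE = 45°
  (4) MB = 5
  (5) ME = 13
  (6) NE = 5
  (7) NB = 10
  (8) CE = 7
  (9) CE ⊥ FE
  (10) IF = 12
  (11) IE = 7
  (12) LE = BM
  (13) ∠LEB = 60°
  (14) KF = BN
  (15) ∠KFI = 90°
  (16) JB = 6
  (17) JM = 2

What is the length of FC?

Step 1: By the law of cosines on triangle FEC: FC² = 8² + 7² − 2·8·7·cos(90°) = 113, so FC = √113.

Therefore, the length of FC = √113.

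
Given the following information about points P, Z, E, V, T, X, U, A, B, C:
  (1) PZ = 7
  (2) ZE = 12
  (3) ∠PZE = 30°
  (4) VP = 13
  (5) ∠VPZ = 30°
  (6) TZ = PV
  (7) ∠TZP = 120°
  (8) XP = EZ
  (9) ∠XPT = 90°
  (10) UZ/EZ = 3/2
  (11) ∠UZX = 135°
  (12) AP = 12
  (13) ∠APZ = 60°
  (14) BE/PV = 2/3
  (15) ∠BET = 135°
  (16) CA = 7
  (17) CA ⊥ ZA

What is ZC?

Step 1: By the law of cosines on triangle ZPA: ZA² = 7² + 12² − 2·7·12·cos(60°) = 109, so ZA = √109.
Step 2: By the law of cosines on triangle ZAC: ZC² = √109² + 7² − 2·√109·7·cos(90°) = 158, so ZC = √158.

Therefore, the length of ZC = √158.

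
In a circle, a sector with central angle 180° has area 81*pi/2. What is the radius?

r² = 360 × 81*pi/2 / (π × 180) = 81, so r = 9.

9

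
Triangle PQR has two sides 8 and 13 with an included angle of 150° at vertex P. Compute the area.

Area = (1/2) * PQ * PR * sin(P)
Area = (1/2) * 8 * 13 * sin(150°)
Area = (1/2) * 8 * 13 * 1/2
Area = 26

26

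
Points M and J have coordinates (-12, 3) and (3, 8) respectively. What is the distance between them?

d = sqrt((15)^2 + (5)^2) = sqrt(250) = 5*sqrt(10)

5*sqrt(10)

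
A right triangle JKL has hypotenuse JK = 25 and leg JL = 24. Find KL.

KL = sqrt(25^2 - 24^2) = sqrt(49) = 7

7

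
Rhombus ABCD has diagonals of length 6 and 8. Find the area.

Area of a rhombus = (d1 * d2) / 2
Area = (6 * 8) / 2
Area = 48 / 2
Area = 24

24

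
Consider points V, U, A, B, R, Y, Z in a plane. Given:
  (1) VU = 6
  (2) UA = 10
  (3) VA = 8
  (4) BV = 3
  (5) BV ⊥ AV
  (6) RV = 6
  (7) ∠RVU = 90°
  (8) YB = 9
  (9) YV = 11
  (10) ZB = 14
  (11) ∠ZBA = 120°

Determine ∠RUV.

Step 1: By the law of cosines on triangle UVR: UR² = 6² + 6² − 2·6·6·cos(90°) = 72, so UR = 6·√2.
Step 2: By the inverse law of cosines on triangle RUV: cos(∠RUV) = ((6·√2)² + 6² − 6²) / (2·6·√2·6) = 72/101.82 = 0.7071, so ∠RUV = 45°.

Therefore, the measure of angle ∠RUV = 45°.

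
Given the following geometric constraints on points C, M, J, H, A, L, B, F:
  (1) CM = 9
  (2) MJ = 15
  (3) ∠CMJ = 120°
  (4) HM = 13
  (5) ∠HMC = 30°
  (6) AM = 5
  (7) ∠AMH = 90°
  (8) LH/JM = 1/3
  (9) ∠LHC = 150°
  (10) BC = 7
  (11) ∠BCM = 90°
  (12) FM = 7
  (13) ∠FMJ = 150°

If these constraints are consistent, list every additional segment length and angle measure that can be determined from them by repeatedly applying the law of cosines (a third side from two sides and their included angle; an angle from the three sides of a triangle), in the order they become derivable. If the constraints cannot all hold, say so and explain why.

The constraints are consistent. Derivable facts, in order:
After 1 step:
- CH ≈ 6.88
- CJ = 21
- HA = √194
- JF ≈ 21.35
- MB = √130
After 2 steps:
- CL ≈ 11.49
- ∠AHM = 21.04°
- ∠BMC = 37.87°
- ∠CBM = 52.13°
- ∠CHM = 40.84°
- ∠CJM = 21.79°
- ∠FJM = 9.43°
- ∠HAM = 68.96°
- ∠HCM = 109.16°
- ∠JCM = 38.21°
- ∠JFM = 20.57°
After 3 steps:
- ∠CLH = 17.43°
- ∠HCL = 12.57°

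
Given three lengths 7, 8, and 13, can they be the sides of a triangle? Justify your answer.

Check all three triangle inequalities:
7 + 8 = 15 > 13 ✓
7 + 13 = 20 > 8 ✓
8 + 13 = 21 > 7 ✓
All conditions hold, so these sides form a valid triangle.

Yes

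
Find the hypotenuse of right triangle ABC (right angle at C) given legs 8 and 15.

AB = sqrt(8^2 + 15^2) = sqrt(289) = 17

17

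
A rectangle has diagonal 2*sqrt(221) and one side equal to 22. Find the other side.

b = sqrt(d^2 - a^2) = sqrt(884 - 484) = sqrt(400) = 20

20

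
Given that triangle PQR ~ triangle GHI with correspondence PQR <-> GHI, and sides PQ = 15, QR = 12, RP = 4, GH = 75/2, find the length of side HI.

k = 75/2/15 = 5/2. HI = 5/2 * 12 = 30.

30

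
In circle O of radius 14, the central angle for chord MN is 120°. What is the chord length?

Drop a perpendicular from the center to the chord, bisecting both the chord and the central angle.
Each half-chord = r sin(θ/2) = 14 sin(60°).
The full chord = 2 × 14 × sin(60°) = 14*sqrt(3).

14*sqrt(3)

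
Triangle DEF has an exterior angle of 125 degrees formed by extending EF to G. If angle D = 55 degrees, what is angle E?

angle E = 125 - 55 = 70 degrees (exterior angle theorem).

70 degrees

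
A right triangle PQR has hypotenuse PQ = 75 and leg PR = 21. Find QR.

Rearranging the Pythagorean theorem to solve for the unknown leg:
leg^2 = hypotenuse^2 - known_leg^2 = 5625 - 441 = 5184
leg = sqrt(5184) = 72.

72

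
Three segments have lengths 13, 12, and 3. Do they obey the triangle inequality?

Yes.
The triangle inequality requires that the sum of any two sides exceeds the third.
Here 3 + 12 = 15 > 13, so the condition is met.

Yes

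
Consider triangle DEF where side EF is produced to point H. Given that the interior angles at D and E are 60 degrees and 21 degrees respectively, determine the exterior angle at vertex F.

By the exterior angle theorem, an exterior angle of a triangle equals the sum of the two remote interior angles.
Exterior angle = angle D + angle E
Exterior angle = 60 + 21 = 81 degrees

81 degrees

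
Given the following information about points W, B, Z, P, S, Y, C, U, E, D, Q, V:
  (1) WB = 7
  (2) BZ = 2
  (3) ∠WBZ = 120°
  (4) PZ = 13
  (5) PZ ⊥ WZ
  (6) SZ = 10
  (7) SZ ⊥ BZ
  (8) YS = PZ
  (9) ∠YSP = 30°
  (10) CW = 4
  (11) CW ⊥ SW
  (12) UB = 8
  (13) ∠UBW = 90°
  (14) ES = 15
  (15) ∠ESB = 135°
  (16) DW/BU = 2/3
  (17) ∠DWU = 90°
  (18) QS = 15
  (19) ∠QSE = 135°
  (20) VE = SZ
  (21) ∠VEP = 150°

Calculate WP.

Step 1: By the law of cosines on triangle ZBW: ZW² = 2² + 7² − 2·2·7·cos(120°) = 67, so ZW = √67.
Step 2: By the law of cosines on triangle WZP: WP² = √67² + 13² − 2·√67·13·cos(90°) = 236, so WP = 2·√59.

Therefore, the length of WP = 2·√59.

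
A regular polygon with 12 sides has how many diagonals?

Each of the 12 vertices connects to 9 non-adjacent vertices via diagonals.
Total connections = 12 × 9 = 108, but each diagonal is counted twice.
Number of diagonals = 108 / 2 = 54.

54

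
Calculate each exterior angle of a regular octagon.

Each exterior angle of a regular n-gon is 360 / n.
For n = 8: 360 / 8 = 45 degrees.

45 degrees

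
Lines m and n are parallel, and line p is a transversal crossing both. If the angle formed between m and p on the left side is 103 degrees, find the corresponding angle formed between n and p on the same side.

When a transversal crosses parallel lines, angles in the same position at each intersection are called corresponding angles.
These are always equal, so the answer is 103 degrees.

103 degrees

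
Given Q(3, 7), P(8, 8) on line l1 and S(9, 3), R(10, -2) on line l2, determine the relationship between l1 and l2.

Slope of line 1: m1 = (8 - 7)/(8 - 3) = 1/5 = 1/5
Slope of line 2: m2 = (-2 - 3)/(10 - 9) = -5/1 = -5
m1 * m2 = -1, so perpendicular.

Perpendicular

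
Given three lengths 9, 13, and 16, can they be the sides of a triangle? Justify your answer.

Check all three triangle inequalities:
9 + 13 = 22 > 16 ✓
9 + 16 = 25 > 13 ✓
13 + 16 = 29 > 9 ✓
All conditions hold, so these sides form a valid triangle.

Yes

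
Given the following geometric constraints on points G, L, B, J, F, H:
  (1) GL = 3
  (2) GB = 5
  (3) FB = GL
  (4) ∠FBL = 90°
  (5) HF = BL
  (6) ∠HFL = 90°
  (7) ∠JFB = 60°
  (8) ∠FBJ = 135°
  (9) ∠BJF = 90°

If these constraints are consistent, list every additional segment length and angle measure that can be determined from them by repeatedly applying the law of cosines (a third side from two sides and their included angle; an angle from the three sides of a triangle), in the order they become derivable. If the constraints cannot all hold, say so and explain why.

These constraints are not satisfiable: (7), (8) and (9) are the three interior angles of triangle JFB, which must sum to 180°, but 60° + 135° + 90° = 285°. No planar figure meets all of them, so nothing further can be derived.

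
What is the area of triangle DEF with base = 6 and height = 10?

Area = (1/2) * base * height
Area = (1/2) * 6 * 10
Area = 30

30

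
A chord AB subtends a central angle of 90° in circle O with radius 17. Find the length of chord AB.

Chord = 2(17) sin(45°) = 17*sqrt(2)

17*sqrt(2)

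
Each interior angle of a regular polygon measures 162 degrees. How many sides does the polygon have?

Each interior angle of a regular n-gon is (n - 2) * 180 / n.
Setting this equal to 162:
(n - 2) * 180 / n = 162
Each exterior angle = 180 - 162 = 18 degrees.
Since exterior angles sum to 360: n = 360 / 18 = 20.

20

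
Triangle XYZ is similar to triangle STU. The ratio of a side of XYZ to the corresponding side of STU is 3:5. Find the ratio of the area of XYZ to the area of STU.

Area scales with the square of linear dimensions. If every length is multiplied by 3/5, then the area is multiplied by (3/5)^2 = 9/25.
The area ratio is 9:25.

9:25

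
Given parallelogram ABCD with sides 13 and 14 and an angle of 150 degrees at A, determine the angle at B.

In a parallelogram, consecutive angles are supplementary (sum to 180°).
angle B = 180 - angle A
angle B = 180 - 150
angle B = 30 degrees

30 degrees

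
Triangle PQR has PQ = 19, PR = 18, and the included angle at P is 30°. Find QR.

By the law of cosines: QR^2 = PQ^2 + PR^2 - 2*PQ*PR*cos(P)
QR^2 = 19^2 + 18^2 - 2*19*18*cos(30°)
QR^2 = 361 + 324 - 684*(sqrt(3)/2)
QR^2 = 685 - 342*sqrt(3)
QR = sqrt(685 - 342*sqrt(3))

sqrt(685 - 342*sqrt(3))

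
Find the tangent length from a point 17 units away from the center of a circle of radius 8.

The tangent, radius, and line from the external point to the center form a right triangle.
The right angle is where the tangent meets the radius.
By the Pythagorean theorem: tangent² + 8² = 17²
tangent² = 289 - 64 = 225
tangent = 15

15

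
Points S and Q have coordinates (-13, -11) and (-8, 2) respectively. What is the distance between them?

d = sqrt((5)^2 + (13)^2) = sqrt(194)

sqrt(194)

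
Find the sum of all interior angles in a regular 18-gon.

The sum of interior angles of an n-sided polygon is (n - 2) * 180.
For n = 18: (18 - 2) * 180 = 16 * 180 = 2880 degrees.

2880 degrees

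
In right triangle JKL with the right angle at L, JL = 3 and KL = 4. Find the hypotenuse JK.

In a right triangle, the square of the hypotenuse equals the sum of the squares of the two legs.
The legs are 3 and 4, so the hypotenuse = sqrt(9 + 16) = sqrt(25) = 5.

5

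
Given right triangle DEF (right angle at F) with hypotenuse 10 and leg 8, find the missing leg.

By the Pythagorean theorem: EF^2 = DE^2 - DF^2
EF^2 = 10^2 - 8^2 = 100 - 64 = 36
EF = sqrt(36) = 6

6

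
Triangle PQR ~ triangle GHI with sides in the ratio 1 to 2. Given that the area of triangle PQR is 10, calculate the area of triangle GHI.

The ratio of areas of similar triangles = (side ratio)^2.
Side ratio = 1:2, so area ratio = 1:4.
Area of GHI / Area of PQR = 4/1
Area of GHI = 10 * 4/1 = 40

40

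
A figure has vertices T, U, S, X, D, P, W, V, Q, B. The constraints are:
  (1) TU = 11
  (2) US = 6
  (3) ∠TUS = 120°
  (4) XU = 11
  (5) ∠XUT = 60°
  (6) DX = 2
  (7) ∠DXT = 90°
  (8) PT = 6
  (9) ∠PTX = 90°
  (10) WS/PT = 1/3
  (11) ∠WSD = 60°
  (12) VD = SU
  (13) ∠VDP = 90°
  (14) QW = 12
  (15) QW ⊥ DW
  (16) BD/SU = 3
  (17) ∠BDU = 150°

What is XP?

Step 1: By the law of cosines on triangle XUT: XT² = 11² + 11² − 2·11·11·cos(60°) = 121, so XT = 11.
Step 2: By the law of cosines on triangle XTP: XP² = 11² + 6² − 2·11·6·cos(90°) = 157, so XP = √157.

Therefore, the length of XP = √157.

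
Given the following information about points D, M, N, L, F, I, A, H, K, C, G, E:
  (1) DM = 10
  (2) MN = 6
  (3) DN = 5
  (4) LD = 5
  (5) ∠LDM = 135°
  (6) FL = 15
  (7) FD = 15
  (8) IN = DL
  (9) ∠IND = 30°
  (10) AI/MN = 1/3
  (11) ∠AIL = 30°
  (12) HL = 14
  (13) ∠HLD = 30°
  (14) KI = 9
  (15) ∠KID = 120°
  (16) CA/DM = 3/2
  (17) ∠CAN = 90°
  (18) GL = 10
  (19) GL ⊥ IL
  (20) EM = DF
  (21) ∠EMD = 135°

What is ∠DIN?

From the given relations: IN = DL = 5.
Step 1: By the law of cosines on triangle IND: ID² = 5² + 5² − 2·5·5·cos(30°) = 6.7, so ID ≈ 2.59.
Step 2: By the inverse law of cosines on triangle DIN: cos(∠DIN) = (2.59² + 5² − 5²) / (2·2.59·5) = 6.7/25.88 = 0.2588, so ∠DIN = 75°.

Therefore, the measure of angle ∠DIN = 75°.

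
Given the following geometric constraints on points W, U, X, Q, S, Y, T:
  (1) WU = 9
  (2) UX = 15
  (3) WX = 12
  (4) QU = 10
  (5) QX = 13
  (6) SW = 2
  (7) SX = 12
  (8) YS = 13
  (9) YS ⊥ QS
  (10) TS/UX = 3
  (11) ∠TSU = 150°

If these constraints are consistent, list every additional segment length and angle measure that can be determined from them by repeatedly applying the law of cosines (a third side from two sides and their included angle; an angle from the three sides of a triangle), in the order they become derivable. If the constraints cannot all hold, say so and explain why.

The constraints are consistent. Derivable facts, in order:
After 1 step:
- ∠QUX = 58.67°
- ∠QXU = 41.08°
- ∠SWX = 85.22°
- ∠SXW = 9.56°
- ∠UQX = 80.26°
- ∠UWX = 90°
- ∠UXW = 36.87°
- ∠WSX = 85.22°
- ∠WUX = 53.13°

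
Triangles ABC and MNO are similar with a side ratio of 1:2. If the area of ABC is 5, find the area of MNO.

The ratio of areas of similar triangles = (side ratio)^2.
Side ratio = 1:2, so area ratio = 1:4.
Area of MNO / Area of ABC = 4/1
Area of MNO = 5 * 4/1 = 20

20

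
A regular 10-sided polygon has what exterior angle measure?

Each exterior angle of a regular n-gon is 360 / n.
For n = 10: 360 / 10 = 36 degrees.

36 degrees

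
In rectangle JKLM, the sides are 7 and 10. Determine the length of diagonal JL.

d = sqrt(7^2 + 10^2) = sqrt(149)

sqrt(149)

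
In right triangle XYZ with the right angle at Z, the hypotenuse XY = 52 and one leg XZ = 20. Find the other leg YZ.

Rearranging the Pythagorean theorem to solve for the unknown leg:
leg^2 = hypotenuse^2 - known_leg^2 = 2704 - 400 = 2304
leg = sqrt(2304) = 48.

48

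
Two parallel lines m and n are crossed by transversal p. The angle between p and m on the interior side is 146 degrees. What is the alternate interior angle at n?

Alternate interior angles lie on opposite sides of the transversal, between the parallel lines.
By the alternate interior angle theorem, they are equal: 146 degrees.

146 degrees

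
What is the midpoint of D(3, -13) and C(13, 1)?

M = ((x₁ + x₂)/2, (y₁ + y₂)/2)
= ((3 + 13)/2, (-13 + 1)/2)
= (16/2, -12/2) = (8, -6)

(8, -6)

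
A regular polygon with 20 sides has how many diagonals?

Each of the 20 vertices connects to 17 non-adjacent vertices via diagonals.
Total connections = 20 × 17 = 340, but each diagonal is counted twice.
Number of diagonals = 340 / 2 = 170.

170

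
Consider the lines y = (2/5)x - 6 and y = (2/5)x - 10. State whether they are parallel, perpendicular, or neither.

Slope of line 1: m1 = 2/5
Slope of line 2: m2 = 2/5
Since m1 = m2 = 2/5, the lines are parallel.

Parallel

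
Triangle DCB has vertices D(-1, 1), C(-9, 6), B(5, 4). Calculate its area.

The Shoelace formula computes the area from vertex coordinates by summing cross products.
For vertices (-1,1), (-9,6), (5,4):
Signed sum = -1*6 - -9*1 + -9*4 - 5*6 + 5*1 - -1*4
= 3 + -66 + 9 = -54
Area = (1/2)|-54| = 27.

27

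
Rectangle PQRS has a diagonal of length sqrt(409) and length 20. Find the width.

b = sqrt(d^2 - a^2) = sqrt(409 - 400) = sqrt(9) = 3

3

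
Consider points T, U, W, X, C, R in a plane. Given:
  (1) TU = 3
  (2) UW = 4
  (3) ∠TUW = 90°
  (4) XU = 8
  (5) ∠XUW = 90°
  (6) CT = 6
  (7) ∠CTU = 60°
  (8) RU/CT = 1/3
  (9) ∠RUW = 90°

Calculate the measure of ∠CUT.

Step 1: By the law of cosines on triangle UTC: UC² = 3² + 6² − 2·3·6·cos(60°) = 27, so UC = 3·√3.
Step 2: By the inverse law of cosines on triangle CUT: cos(∠CUT) = ((3·√3)² + 3² − 6²) / (2·3·√3·3) = 0/31.18 = 0, so ∠CUT = 90°.

Therefore, the measure of angle ∠CUT = 90°.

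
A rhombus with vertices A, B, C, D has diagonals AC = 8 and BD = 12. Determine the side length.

Half-diagonals are 4 and 6. side = sqrt(4^2 + 6^2) = sqrt(52) = 2*sqrt(13)

2*sqrt(13)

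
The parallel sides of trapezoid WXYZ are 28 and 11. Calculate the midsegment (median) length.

The midsegment (median) of a trapezoid connects the midpoints of the non-parallel sides.
Its length is the average of the two bases: (28 + 11) / 2 = 39/2.

39/2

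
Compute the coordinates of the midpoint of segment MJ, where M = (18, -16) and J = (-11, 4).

M = ((x₁ + x₂)/2, (y₁ + y₂)/2)
= ((18 + -11)/2, (-16 + 4)/2)
= (7/2, -12/2) = (7/2, -6)

(7/2, -6)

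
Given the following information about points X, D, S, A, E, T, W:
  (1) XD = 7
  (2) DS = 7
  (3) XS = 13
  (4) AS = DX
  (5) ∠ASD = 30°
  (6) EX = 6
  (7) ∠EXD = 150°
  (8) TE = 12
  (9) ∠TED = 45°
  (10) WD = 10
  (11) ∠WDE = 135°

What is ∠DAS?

From the given relations: AS = DX = 7.
Step 1: By the law of cosines on triangle ASD: AD² = 7² + 7² − 2·7·7·cos(30°) = 13.13, so AD ≈ 3.62.
Step 2: By the inverse law of cosines on triangle DAS: cos(∠DAS) = (3.62² + 7² − 7²) / (2·3.62·7) = 13.13/50.73 = 0.2588, so ∠DAS = 75°.

Therefore, the measure of angle ∠DAS = 75°.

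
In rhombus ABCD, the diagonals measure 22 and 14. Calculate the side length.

Half-diagonals are 11 and 7. side = sqrt(11^2 + 7^2) = sqrt(170)

sqrt(170)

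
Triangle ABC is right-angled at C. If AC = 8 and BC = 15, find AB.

By the Pythagorean theorem: AB^2 = AC^2 + BC^2
AB^2 = 8^2 + 15^2 = 64 + 225 = 289
AB = sqrt(289) = 17

17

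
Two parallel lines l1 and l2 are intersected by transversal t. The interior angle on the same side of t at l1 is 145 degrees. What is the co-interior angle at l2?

Co-interior (same-side interior) angles are between the parallel lines on the same side of the transversal.
Unlike corresponding or alternate interior angles, they are supplementary rather than equal.
So the angle = 180 - 145 = 35 degrees.

35 degrees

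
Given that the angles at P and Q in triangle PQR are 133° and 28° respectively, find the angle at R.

Let angle R = x. Then 133 + 28 + x = 180.
x = 180 - 161 = 19 degrees.

19 degrees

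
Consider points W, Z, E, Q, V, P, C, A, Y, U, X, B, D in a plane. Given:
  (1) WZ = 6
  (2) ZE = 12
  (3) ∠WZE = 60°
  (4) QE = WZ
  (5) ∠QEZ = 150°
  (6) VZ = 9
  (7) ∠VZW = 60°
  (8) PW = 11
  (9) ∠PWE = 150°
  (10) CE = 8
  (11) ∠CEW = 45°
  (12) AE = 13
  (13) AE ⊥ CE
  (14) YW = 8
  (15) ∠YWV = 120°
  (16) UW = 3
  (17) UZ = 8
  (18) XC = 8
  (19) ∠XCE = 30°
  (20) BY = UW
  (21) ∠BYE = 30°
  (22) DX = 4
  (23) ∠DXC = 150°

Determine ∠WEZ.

Step 1: By the law of cosines on triangle EZW: EW² = 12² + 6² − 2·12·6·cos(60°) = 108, so EW = 6·√3.
Step 2: By the inverse law of cosines on triangle WEZ: cos(∠WEZ) = ((6·√3)² + 12² − 6²) / (2·6·√3·12) = 216/249.42 = 0.866, so ∠WEZ = 30°.

Therefore, the measure of angle ∠WEZ = 30°.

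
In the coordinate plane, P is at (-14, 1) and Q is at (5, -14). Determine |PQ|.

The horizontal distance is |5 - -14| = 19 and the vertical distance is |-14 - 1| = 15.
By the Pythagorean theorem, d = sqrt(19^2 + 15^2) = sqrt(586).

sqrt(586)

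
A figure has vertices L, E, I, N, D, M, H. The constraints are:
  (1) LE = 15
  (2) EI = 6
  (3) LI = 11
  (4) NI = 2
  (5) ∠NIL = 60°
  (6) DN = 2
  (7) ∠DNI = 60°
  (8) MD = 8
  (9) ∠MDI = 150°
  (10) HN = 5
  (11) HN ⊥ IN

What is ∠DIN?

Step 1: By the law of cosines on triangle IND: ID² = 2² + 2² − 2·2·2·cos(60°) = 4, so ID = 2.
Step 2: By the inverse law of cosines on triangle DIN: cos(∠DIN) = (2² + 2² − 2²) / (2·2·2) = 4/8 = 0.5, so ∠DIN = 60°.

Therefore, the measure of angle ∠DIN = 60°.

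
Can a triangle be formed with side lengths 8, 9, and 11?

For three segments to close into a triangle, no single side can be as long as the other two combined.
The longest side is 11, and 8 + 9 = 17 > 11.
A triangle can be formed.

Yes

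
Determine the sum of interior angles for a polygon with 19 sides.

The sum of interior angles of an n-sided polygon is (n - 2) * 180.
For n = 19: (19 - 2) * 180 = 17 * 180 = 3060 degrees.

3060 degrees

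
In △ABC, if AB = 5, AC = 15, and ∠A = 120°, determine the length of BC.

Law of cosines: BC^2 = 5^2 + 15^2 - 2(5)(15)cos(120°) = 325, so BC = 5*sqrt(13).

5*sqrt(13)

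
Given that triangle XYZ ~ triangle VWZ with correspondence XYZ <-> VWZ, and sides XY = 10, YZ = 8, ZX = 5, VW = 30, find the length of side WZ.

Similar triangles have proportional sides. Setting up the proportion:
VW / XY = WZ / YZ
30 / 10 = WZ / 8
WZ = 8 * 30 / 10 = 24.

24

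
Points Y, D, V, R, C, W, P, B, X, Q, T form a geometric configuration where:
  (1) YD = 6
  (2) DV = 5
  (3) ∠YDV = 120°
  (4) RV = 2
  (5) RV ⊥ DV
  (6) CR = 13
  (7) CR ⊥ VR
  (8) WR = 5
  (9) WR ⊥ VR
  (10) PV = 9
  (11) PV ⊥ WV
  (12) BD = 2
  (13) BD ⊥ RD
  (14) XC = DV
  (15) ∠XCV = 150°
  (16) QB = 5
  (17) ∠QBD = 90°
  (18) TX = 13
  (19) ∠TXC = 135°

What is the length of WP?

Step 1: By the law of cosines on triangle VRW: VW² = 2² + 5² − 2·2·5·cos(90°) = 29, so VW = √29.
Step 2: By the law of cosines on triangle WVP: WP² = √29² + 9² − 2·√29·9·cos(90°) = 110, so WP = √110.

Therefore, the length of WP = √110.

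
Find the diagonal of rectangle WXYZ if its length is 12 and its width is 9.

d = sqrt(12^2 + 9^2) = sqrt(225) = 15

15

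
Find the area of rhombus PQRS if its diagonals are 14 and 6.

Area = (14 * 6) / 2 = 84 / 2 = 42

42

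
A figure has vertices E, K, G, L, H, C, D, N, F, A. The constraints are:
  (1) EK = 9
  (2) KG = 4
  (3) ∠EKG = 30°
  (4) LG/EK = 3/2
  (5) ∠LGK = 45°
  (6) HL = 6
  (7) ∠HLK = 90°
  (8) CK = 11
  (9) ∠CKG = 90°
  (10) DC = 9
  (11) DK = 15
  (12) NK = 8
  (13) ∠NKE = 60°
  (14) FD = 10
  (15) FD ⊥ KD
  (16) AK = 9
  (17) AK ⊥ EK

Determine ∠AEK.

Step 1: By the law of cosines on triangle EKA: EA² = 9² + 9² − 2·9·9·cos(90°) = 162, so EA = 9·√2.
Step 2: By the inverse law of cosines on triangle AEK: cos(∠AEK) = ((9·√2)² + 9² − 9²) / (2·9·√2·9) = 162/229.1 = 0.7071, so ∠AEK = 45°.

Therefore, the measure of angle ∠AEK = 45°.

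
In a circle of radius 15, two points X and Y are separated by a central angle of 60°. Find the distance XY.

Chord = 2(15) sin(30°) = 15

15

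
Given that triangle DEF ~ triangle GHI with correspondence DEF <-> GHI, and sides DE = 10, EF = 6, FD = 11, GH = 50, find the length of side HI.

Since the triangles are similar, the ratio of corresponding sides is constant.
Scale factor k = GH / DE = 50 / 10 = 5
HI = k * EF = 5 * 6 = 30

30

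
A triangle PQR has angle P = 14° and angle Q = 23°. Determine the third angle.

By the triangle angle sum property, the three interior angles of any triangle add up to 180°.
We know angle P = 14° and angle Q = 23°, so their sum is 37°.
Therefore angle R = 180° - 37° = 143°.

143 degrees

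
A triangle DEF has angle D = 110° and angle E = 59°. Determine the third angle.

The interior angles sum to 180°: angle F = 180 - 110 - 59 = 11°.
The triangle is obtuse (angles 110°, 59°, 11°).

11 degrees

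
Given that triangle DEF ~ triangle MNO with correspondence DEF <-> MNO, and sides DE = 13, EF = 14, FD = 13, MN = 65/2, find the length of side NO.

Similar triangles have proportional sides. Setting up the proportion:
MN / DE = NO / EF
65/2 / 13 = NO / 14
NO = 14 * 65/2 / 13 = 35.

35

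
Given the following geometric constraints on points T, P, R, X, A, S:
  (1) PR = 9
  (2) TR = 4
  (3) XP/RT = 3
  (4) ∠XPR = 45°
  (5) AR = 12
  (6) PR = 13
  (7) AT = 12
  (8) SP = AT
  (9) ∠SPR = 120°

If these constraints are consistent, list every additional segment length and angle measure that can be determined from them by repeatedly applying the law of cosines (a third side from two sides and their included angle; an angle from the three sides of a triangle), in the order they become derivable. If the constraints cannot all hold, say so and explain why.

These constraints are not satisfiable: (1) PR = 9 and (6) PR = 13 assign two different lengths to the same segment. No planar figure meets all of them, so nothing further can be derived.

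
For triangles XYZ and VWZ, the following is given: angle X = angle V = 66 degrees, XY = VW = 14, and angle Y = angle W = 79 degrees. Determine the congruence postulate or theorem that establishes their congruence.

Consider the given information: angle X = angle V = 66 degrees, XY = VW = 14, and angle Y = angle W = 79 degrees
This is not SAS or HL: SAS requires two sides and the included angle between them. HL only applies to right triangles with matching hypotenuse and leg.
The correct criterion is ASA. Two pairs of corresponding angles and the included side are equal (Angle-Side-Angle).

ASA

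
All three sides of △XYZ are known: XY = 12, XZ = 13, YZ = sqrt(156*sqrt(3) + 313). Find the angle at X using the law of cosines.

By the inverse law of cosines: cos(X) = (XY² + XZ² - YZ²) / (2 × XY × XZ)
cos(X) = (12² + 13² - (sqrt(156*sqrt(3) + 313))²) / (2 × 12 × 13)
cos(X) = (144 + 169 - (156*sqrt(3) + 313)) / 312
cos(X) = -sqrt(3)/2
X = arccos(-sqrt(3)/2) = 150°

150°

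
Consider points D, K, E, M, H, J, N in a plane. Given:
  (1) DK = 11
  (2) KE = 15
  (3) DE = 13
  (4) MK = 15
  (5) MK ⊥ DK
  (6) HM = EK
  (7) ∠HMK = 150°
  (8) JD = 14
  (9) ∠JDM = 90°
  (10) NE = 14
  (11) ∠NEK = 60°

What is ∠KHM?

From the given relations: HM = EK = 15.
Step 1: By the law of cosines on triangle HMK: HK² = 15² + 15² − 2·15·15·cos(150°) = 839.71, so HK ≈ 28.98.
Step 2: By the inverse law of cosines on triangle KHM: cos(∠KHM) = (28.98² + 15² − 15²) / (2·28.98·15) = 839.71/869.33 = 0.9659, so ∠KHM = 15°.

Therefore, the measure of angle ∠KHM = 15°.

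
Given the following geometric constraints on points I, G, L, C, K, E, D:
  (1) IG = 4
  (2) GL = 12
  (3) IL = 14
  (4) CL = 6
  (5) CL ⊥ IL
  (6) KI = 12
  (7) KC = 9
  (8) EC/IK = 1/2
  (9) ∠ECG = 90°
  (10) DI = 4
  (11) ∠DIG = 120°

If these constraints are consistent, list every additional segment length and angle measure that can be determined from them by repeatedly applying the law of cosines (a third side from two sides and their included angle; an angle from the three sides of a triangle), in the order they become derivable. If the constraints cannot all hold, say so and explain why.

The constraints are consistent. Derivable facts, in order:
After 1 step:
- GD = 4·√3
- IC = 2·√58
- ∠GIL = 52.62°
- ∠GLI = 15.36°
- ∠IGL = 112.02°
After 2 steps:
- ∠CIK = 36.2°
- ∠CIL = 23.2°
- ∠CKI = 91.86°
- ∠DGI = 30°
- ∠GDI = 30°
- ∠ICK = 51.95°
- ∠ICL = 66.8°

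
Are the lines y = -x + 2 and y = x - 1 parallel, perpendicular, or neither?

Slope of line 1: m1 = -1
Slope of line 2: m2 = 1
m1 * m2 = -1, so perpendicular.

Perpendicular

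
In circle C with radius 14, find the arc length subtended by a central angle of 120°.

The full circumference is 2πr = 2π(14) = 28*pi.
The arc spans 120° out of 360°, which is a fraction of 1/3.
Arc length = 28*pi × 1/3 = 28*pi/3.

28*pi/3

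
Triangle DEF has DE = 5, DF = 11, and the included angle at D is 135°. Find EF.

Law of cosines: EF^2 = 5^2 + 11^2 - 2(5)(11)cos(135°) = 55*sqrt(2) + 146, so EF = sqrt(55*sqrt(2) + 146).

sqrt(55*sqrt(2) + 146)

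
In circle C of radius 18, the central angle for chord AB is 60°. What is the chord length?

Chord length = 2r sin(θ/2)
= 2 × 18 × sin(60°/2)
= 2 × 18 × sin(30°)
= 18

18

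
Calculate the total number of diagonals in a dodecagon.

The number of diagonals in an n-gon is n(n - 3)/2.
For n = 12: 12(12 - 3)/2 = 12 × 9 / 2 = 54.

54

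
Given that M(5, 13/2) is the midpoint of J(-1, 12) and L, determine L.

Using the midpoint formula: M = ((x1 + x2)/2, (y1 + y2)/2)
We know M = (5, 13/2) and J = (-1, 12)
For x: 5 = (-1 + x2)/2, so x2 = 2*5 - -1 = 11
For y: 13/2 = (12 + y2)/2, so y2 = 2*13/2 - 12 = 1
L = (11, 1)

(11, 1)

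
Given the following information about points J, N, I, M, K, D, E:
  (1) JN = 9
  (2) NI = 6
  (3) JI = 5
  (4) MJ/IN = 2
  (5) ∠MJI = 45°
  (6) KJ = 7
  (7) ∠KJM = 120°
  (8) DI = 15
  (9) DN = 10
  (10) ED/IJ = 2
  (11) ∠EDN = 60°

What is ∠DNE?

From the given relations: ED = 2·IJ = 2·5 = 10.
Step 1: By the law of cosines on triangle NDE: NE² = 10² + 10² − 2·10·10·cos(60°) = 100, so NE = 10.
Step 2: By the inverse law of cosines on triangle DNE: cos(∠DNE) = (10² + 10² − 10²) / (2·10·10) = 100/200 = 0.5, so ∠DNE = 60°.

Therefore, the measure of angle ∠DNE = 60°.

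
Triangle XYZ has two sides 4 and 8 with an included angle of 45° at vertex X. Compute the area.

When two sides and the included angle are known, the area formula is (1/2)ab sin(C).
The height from one side to the opposite vertex is 8 sin(45°) = 4*sqrt(2).
Area = (1/2) * 4 * 4*sqrt(2) = 8*sqrt(2).

8*sqrt(2)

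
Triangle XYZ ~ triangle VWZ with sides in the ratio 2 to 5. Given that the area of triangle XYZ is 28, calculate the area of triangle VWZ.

Area ratio = (2/5)^2 = 4/25. Area of VWZ = 28 * 25/4 = 175.

175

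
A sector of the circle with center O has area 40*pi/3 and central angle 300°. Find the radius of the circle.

The sector covers 300°/360° = 5/6 of the full circle.
Full circle area = 40*pi/3 / 5/6 = 16*pi.
Since full area = πr², we get r² = 16*pi/π = 16, so r = 4.

4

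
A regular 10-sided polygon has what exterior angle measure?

Each exterior angle of a regular n-gon is 360 / n.
For n = 10: 360 / 10 = 36 degrees.

36 degrees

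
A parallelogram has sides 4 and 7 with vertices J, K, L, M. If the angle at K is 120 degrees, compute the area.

Area = 4 * 7 * sin(120°) = 28 * sqrt(3)/2 = 14*sqrt(3)

14*sqrt(3)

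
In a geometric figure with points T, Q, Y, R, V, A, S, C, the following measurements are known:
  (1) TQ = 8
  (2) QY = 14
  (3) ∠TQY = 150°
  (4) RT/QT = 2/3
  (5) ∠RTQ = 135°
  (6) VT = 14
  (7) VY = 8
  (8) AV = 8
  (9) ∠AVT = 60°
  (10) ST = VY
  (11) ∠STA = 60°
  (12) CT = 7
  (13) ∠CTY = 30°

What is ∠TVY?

Step 1: By the law of cosines on triangle TQY: TY² = 8² + 14² − 2·8·14·cos(150°) = 453.99, so TY ≈ 21.31.
Step 2: By the inverse law of cosines on triangle TVY: cos(∠TVY) = (14² + 8² − 21.31²) / (2·14·8) = -193.99/224 = -0.866, so ∠TVY = 150°.

Therefore, the measure of angle ∠TVY = 150°.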